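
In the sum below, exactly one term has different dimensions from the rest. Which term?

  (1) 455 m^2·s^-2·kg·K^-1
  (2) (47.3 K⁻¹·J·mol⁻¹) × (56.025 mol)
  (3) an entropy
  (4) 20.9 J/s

(4)

In SI base units:
  (1) kg·m²·s⁻²·K⁻¹
  (2) [kg·m²·s⁻²·K⁻¹·mol⁻¹] · [mol] = kg·m²·s⁻²·K⁻¹
  (3) [entropy] = kg·m²·s⁻²·K⁻¹
  (4) J·s⁻¹ = N·m·s⁻¹ = kg·m²·s⁻³
All reduce to kg·m²·s⁻²·K⁻¹ except (4), which is kg·m²·s⁻³.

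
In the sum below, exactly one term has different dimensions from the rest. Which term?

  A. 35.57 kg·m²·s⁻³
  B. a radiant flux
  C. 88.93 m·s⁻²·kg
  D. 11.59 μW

Work out the base dimensions of each:
  A. kg·m²·s⁻³
  B. [radiant flux] = kg·m²·s⁻³
  C. kg·m·s⁻²
  D. W = J·s⁻¹ = kg·m²·s⁻³
All reduce to kg·m²·s⁻³ except C., which is kg·m·s⁻².

C.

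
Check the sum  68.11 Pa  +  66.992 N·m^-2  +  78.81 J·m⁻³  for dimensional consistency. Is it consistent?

Yes

Dimensions:
  68.11 Pa:  Pa = N·m⁻² = kg·m⁻¹·s⁻²
  66.992 N·m^-2:  N·m⁻² = kg·m·s⁻²·m⁻² = kg·m⁻¹·s⁻²
  78.81 J·m⁻³:  J·m⁻³ = N·m·m⁻³ = kg·m⁻¹·s⁻²
Every term reduces to kg·m⁻¹·s⁻².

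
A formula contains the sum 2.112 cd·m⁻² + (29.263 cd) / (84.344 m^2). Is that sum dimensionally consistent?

Yes

Work out the base dimensions of each:
  2.112 cd·m⁻²:  cd·m⁻² = m⁻²·cd
  (29.263 cd) / (84.344 m^2):  [cd] / [m²] = m⁻²·cd
Both are m⁻²·cd, so they have the same dimensions and can be added.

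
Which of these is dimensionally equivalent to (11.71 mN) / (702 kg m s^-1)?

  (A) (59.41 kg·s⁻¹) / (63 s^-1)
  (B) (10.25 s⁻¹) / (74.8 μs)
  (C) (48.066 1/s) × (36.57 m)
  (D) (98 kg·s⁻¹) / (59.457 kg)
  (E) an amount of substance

(D)

Reference: [kg·m·s⁻²] / [kg·m·s⁻¹] = s⁻¹.
Each option:
  (A) [kg·s⁻¹] / [s⁻¹] = kg
  (B) [s⁻¹] / [s] = s⁻²
  (C) [s⁻¹] · [m] = m·s⁻¹
  (D) [kg·s⁻¹] / [kg] = s⁻¹  ← same
  (E) [amount of substance] = mol
Only (D) matches s⁻¹.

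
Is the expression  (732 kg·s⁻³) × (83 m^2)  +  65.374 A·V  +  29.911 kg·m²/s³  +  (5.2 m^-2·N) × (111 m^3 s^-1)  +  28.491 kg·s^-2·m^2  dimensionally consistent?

In SI base units:
  (732 kg·s⁻³) × (83 m^2):  [kg·s⁻³] · [m²] = kg·m²·s⁻³
  65.374 A·V:  V·A = J·C⁻¹·A = kg·m²·s⁻³
  29.911 kg·m²/s³:  kg·m²·s⁻³
  (5.2 m^-2·N) × (111 m^3 s^-1):  [kg·m⁻¹·s⁻²] · [m³·s⁻¹] = kg·m²·s⁻³
  28.491 kg·s^-2·m^2:  kg·m²·s⁻²
The terms do not share a single dimension (kg·m²·s⁻² vs kg·m²·s⁻³).

No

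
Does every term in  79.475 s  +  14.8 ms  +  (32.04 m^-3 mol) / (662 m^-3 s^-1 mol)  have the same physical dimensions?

Yes

Expand each in SI base units:
  79.475 s:  s
  14.8 ms:  s
  (32.04 m^-3 mol) / (662 m^-3 s^-1 mol):  [m⁻³·mol] / [m⁻³·s⁻¹·mol] = s
Every term reduces to s.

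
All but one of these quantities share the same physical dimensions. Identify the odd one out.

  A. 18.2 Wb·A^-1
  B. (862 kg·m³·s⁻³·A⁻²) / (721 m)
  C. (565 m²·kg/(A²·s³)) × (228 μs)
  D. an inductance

B.

Work out the base dimensions of each:
  A. Wb·A⁻¹ = V·s·A⁻¹ = kg·m²·s⁻²·A⁻²
  B. [kg·m³·s⁻³·A⁻²] / [m] = kg·m²·s⁻³·A⁻²
  C. [kg·m²·s⁻³·A⁻²] · [s] = kg·m²·s⁻²·A⁻²
  D. [inductance] = kg·m²·s⁻²·A⁻²
All reduce to kg·m²·s⁻²·A⁻² except B., which is kg·m²·s⁻³·A⁻².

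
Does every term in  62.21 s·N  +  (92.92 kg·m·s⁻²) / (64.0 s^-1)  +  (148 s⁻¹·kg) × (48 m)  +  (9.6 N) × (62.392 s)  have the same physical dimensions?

Reduce each to base SI dimensions:
  62.21 s·N:  N·s = kg·m·s⁻²·s = kg·m·s⁻¹
  (92.92 kg·m·s⁻²) / (64.0 s^-1):  [kg·m·s⁻²] / [s⁻¹] = kg·m·s⁻¹
  (148 s⁻¹·kg) × (48 m):  [kg·s⁻¹] · [m] = kg·m·s⁻¹
  (9.6 N) × (62.392 s):  [kg·m·s⁻²] · [s] = kg·m·s⁻¹
Every term reduces to kg·m·s⁻¹.

Yes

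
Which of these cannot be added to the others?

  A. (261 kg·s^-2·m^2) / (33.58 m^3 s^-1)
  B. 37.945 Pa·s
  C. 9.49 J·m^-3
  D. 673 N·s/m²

C.

Work out the base dimensions of each:
  A. [kg·m²·s⁻²] / [m³·s⁻¹] = kg·m⁻¹·s⁻¹
  B. Pa·s = N·m⁻²·s = kg·m⁻¹·s⁻¹
  C. J·m⁻³ = N·m·m⁻³ = kg·m⁻¹·s⁻²
  D. N·s·m⁻² = kg·m·s⁻²·s·m⁻² = kg·m⁻¹·s⁻¹
All reduce to kg·m⁻¹·s⁻¹ except C., which is kg·m⁻¹·s⁻².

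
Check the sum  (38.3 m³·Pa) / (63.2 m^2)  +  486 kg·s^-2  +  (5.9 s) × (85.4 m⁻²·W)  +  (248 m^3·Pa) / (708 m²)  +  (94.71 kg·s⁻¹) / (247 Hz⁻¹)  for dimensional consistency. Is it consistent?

Yes

Expand each in SI base units:
  (38.3 m³·Pa) / (63.2 m^2):  [kg·m²·s⁻²] / [m²] = kg·s⁻²
  486 kg·s^-2:  kg·s⁻²
  (5.9 s) × (85.4 m⁻²·W):  [s] · [kg·s⁻³] = kg·s⁻²
  (248 m^3·Pa) / (708 m²):  [kg·m²·s⁻²] / [m²] = kg·s⁻²
  (94.71 kg·s⁻¹) / (247 Hz⁻¹):  [kg·s⁻¹] / [s] = kg·s⁻²
Every term reduces to kg·s⁻².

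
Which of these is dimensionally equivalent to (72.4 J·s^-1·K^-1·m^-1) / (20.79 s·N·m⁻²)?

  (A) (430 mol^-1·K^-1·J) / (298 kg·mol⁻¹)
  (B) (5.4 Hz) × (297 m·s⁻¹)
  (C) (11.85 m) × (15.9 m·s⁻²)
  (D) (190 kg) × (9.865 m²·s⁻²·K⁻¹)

(A)

Reference: [kg·m·s⁻³·K⁻¹] / [kg·m⁻¹·s⁻¹] = m²·s⁻²·K⁻¹.
Each option:
  (A) [kg·m²·s⁻²·K⁻¹·mol⁻¹] / [kg·mol⁻¹] = m²·s⁻²·K⁻¹  ← same
  (B) [s⁻¹] · [m·s⁻¹] = m·s⁻²
  (C) [m] · [m·s⁻²] = m²·s⁻²
  (D) [kg] · [m²·s⁻²·K⁻¹] = kg·m²·s⁻²·K⁻¹
Only (A) matches m²·s⁻²·K⁻¹.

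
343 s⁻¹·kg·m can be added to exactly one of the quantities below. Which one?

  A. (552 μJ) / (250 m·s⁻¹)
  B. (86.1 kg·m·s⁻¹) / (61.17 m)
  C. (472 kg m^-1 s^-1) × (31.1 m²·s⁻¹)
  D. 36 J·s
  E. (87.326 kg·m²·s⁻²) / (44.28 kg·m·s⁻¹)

A.

Reference: kg·m·s⁻¹.
Each option:
  A. [kg·m²·s⁻²] / [m·s⁻¹] = kg·m·s⁻¹  ← same
  B. [kg·m·s⁻¹] / [m] = kg·s⁻¹
  C. [kg·m⁻¹·s⁻¹] · [m²·s⁻¹] = kg·m·s⁻²
  D. J·s = N·m·s = kg·m²·s⁻¹
  E. [kg·m²·s⁻²] / [kg·m·s⁻¹] = m·s⁻¹
Only A. matches kg·m·s⁻¹.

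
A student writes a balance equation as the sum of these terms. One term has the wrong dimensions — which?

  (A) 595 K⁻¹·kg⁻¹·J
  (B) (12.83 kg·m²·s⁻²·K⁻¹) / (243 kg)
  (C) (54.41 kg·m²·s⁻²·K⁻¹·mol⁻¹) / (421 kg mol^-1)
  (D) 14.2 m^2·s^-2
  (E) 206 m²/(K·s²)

(D)

In SI base units:
  (A) J·kg⁻¹·K⁻¹ = N·m·kg⁻¹·K⁻¹ = m²·s⁻²·K⁻¹
  (B) [kg·m²·s⁻²·K⁻¹] / [kg] = m²·s⁻²·K⁻¹
  (C) [kg·m²·s⁻²·K⁻¹·mol⁻¹] / [kg·mol⁻¹] = m²·s⁻²·K⁻¹
  (D) m²·s⁻²
  (E) m²·s⁻²·K⁻¹
All reduce to m²·s⁻²·K⁻¹ except (D), which is m²·s⁻².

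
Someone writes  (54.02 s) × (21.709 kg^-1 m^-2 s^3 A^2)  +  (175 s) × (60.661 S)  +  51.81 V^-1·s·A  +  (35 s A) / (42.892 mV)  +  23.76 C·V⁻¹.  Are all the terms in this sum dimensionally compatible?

Yes

Reduce each to base SI dimensions:
  (54.02 s) × (21.709 kg^-1 m^-2 s^3 A^2):  [s] · [kg⁻¹·m⁻²·s³·A²] = kg⁻¹·m⁻²·s⁴·A²
  (175 s) × (60.661 S):  [s] · [kg⁻¹·m⁻²·s³·A²] = kg⁻¹·m⁻²·s⁴·A²
  51.81 V^-1·s·A:  A·s·V⁻¹ = A·s·(J·C⁻¹)⁻¹ = kg⁻¹·m⁻²·s⁴·A²
  (35 s A) / (42.892 mV):  [s·A] / [kg·m²·s⁻³·A⁻¹] = kg⁻¹·m⁻²·s⁴·A²
  23.76 C·V⁻¹:  C·V⁻¹ = s·A·(J·C⁻¹)⁻¹ = kg⁻¹·m⁻²·s⁴·A²
Every term reduces to kg⁻¹·m⁻²·s⁴·A².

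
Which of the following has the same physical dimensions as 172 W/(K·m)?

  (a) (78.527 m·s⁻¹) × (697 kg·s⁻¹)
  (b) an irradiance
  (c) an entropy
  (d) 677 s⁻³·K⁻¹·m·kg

Reference: W·m⁻¹·K⁻¹ = J·s⁻¹·m⁻¹·K⁻¹ = kg·m·s⁻³·K⁻¹.
Each option:
  (a) [m·s⁻¹] · [kg·s⁻¹] = kg·m·s⁻²
  (b) [irradiance] = kg·s⁻³
  (c) [entropy] = kg·m²·s⁻²·K⁻¹
  (d) kg·m·s⁻³·K⁻¹  ← same
Only (d) matches kg·m·s⁻³·K⁻¹.

(d)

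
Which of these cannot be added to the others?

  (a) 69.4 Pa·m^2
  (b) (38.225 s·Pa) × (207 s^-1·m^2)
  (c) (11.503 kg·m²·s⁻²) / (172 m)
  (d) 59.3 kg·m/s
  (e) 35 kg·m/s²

(d)

Work out the base dimensions of each:
  (a) Pa·m² = N·m⁻²·m² = kg·m·s⁻²
  (b) [kg·m⁻¹·s⁻¹] · [m²·s⁻¹] = kg·m·s⁻²
  (c) [kg·m²·s⁻²] / [m] = kg·m·s⁻²
  (d) kg·m·s⁻¹
  (e) kg·m·s⁻²
All reduce to kg·m·s⁻² except (d), which is kg·m·s⁻¹.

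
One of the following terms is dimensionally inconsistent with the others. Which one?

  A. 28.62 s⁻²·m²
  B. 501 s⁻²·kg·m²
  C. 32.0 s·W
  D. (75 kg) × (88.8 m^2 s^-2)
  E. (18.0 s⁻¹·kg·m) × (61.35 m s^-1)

A.

In SI base units:
  A. m²·s⁻²
  B. kg·m²·s⁻²
  C. W·s = J·s⁻¹·s = kg·m²·s⁻²
  D. [kg] · [m²·s⁻²] = kg·m²·s⁻²
  E. [kg·m·s⁻¹] · [m·s⁻¹] = kg·m²·s⁻²
All reduce to kg·m²·s⁻² except A., which is m²·s⁻².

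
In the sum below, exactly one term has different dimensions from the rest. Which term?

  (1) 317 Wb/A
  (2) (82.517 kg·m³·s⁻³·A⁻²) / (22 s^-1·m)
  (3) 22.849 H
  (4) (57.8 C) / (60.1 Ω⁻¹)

(4)

Reduce each to base SI dimensions:
  (1) Wb·A⁻¹ = V·s·A⁻¹ = kg·m²·s⁻²·A⁻²
  (2) [kg·m³·s⁻³·A⁻²] / [m·s⁻¹] = kg·m²·s⁻²·A⁻²
  (3) H = V·s·A⁻¹ = kg·m²·s⁻²·A⁻²
  (4) [s·A] / [kg⁻¹·m⁻²·s³·A²] = kg·m²·s⁻²·A⁻¹
All reduce to kg·m²·s⁻²·A⁻² except (4), which is kg·m²·s⁻²·A⁻¹.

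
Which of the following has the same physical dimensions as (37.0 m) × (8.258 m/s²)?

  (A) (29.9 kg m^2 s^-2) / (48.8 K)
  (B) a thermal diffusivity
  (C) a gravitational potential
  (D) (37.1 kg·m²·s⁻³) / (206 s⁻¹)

Reference: [m] · [m·s⁻²] = m²·s⁻².
Each option:
  (A) [kg·m²·s⁻²] / [K] = kg·m²·s⁻²·K⁻¹
  (B) [thermal diffusivity] = m²·s⁻¹
  (C) [gravitational potential] = m²·s⁻²  ← same
  (D) [kg·m²·s⁻³] / [s⁻¹] = kg·m²·s⁻²
Only (C) matches m²·s⁻².

(C)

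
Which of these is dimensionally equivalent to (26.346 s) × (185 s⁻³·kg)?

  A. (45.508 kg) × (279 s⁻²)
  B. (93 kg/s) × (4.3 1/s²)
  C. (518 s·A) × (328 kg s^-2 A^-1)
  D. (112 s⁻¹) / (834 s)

A.

Reference: [s] · [kg·s⁻³] = kg·s⁻².
Each option:
  A. [kg] · [s⁻²] = kg·s⁻²  ← same
  B. [kg·s⁻¹] · [s⁻²] = kg·s⁻³
  C. [s·A] · [kg·s⁻²·A⁻¹] = kg·s⁻¹
  D. [s⁻¹] / [s] = s⁻²
Only A. matches kg·s⁻².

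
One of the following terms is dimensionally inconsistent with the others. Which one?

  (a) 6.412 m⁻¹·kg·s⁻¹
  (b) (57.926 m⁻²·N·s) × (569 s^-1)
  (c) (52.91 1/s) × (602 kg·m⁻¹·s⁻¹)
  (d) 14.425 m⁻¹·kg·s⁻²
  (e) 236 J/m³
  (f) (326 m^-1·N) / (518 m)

(a)

Dimensions:
  (a) kg·m⁻¹·s⁻¹
  (b) [kg·m⁻¹·s⁻¹] · [s⁻¹] = kg·m⁻¹·s⁻²
  (c) [s⁻¹] · [kg·m⁻¹·s⁻¹] = kg·m⁻¹·s⁻²
  (d) kg·m⁻¹·s⁻²
  (e) J·m⁻³ = N·m·m⁻³ = kg·m⁻¹·s⁻²
  (f) [kg·s⁻²] / [m] = kg·m⁻¹·s⁻²
All reduce to kg·m⁻¹·s⁻² except (a), which is kg·m⁻¹·s⁻¹.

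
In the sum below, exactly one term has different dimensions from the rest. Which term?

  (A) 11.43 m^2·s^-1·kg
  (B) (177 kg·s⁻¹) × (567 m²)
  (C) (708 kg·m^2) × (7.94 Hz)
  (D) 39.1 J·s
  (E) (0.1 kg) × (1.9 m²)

(E)

Reduce each to base SI dimensions:
  (A) kg·m²·s⁻¹
  (B) [kg·s⁻¹] · [m²] = kg·m²·s⁻¹
  (C) [kg·m²] · [s⁻¹] = kg·m²·s⁻¹
  (D) J·s = N·m·s = kg·m²·s⁻¹
  (E) [kg] · [m²] = kg·m²
All reduce to kg·m²·s⁻¹ except (E), which is kg·m².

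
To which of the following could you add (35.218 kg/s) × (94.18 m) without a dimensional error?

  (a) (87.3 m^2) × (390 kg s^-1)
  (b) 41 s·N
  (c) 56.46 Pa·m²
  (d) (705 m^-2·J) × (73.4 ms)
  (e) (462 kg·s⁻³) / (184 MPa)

Reference: [kg·s⁻¹] · [m] = kg·m·s⁻¹.
Each option:
  (a) [m²] · [kg·s⁻¹] = kg·m²·s⁻¹
  (b) N·s = kg·m·s⁻²·s = kg·m·s⁻¹  ← same
  (c) Pa·m² = N·m⁻²·m² = kg·m·s⁻²
  (d) [kg·s⁻²] · [s] = kg·s⁻¹
  (e) [kg·s⁻³] / [kg·m⁻¹·s⁻²] = m·s⁻¹
Only (b) matches kg·m·s⁻¹.

(b)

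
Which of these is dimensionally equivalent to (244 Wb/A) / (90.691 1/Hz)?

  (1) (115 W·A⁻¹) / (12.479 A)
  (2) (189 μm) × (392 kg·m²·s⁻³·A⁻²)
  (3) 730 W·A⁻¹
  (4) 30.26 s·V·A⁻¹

(1)

Reference: [kg·m²·s⁻²·A⁻²] / [s] = kg·m²·s⁻³·A⁻².
Each option:
  (1) [kg·m²·s⁻³·A⁻¹] / [A] = kg·m²·s⁻³·A⁻²  ← same
  (2) [m] · [kg·m²·s⁻³·A⁻²] = kg·m³·s⁻³·A⁻²
  (3) W·A⁻¹ = J·s⁻¹·A⁻¹ = kg·m²·s⁻³·A⁻¹
  (4) V·s·A⁻¹ = J·C⁻¹·s·A⁻¹ = kg·m²·s⁻²·A⁻²
Only (1) matches kg·m²·s⁻³·A⁻².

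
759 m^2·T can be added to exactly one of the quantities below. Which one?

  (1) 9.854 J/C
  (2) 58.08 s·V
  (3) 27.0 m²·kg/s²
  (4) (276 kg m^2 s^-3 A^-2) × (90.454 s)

(2)

Reference: T·m² = Wb·m⁻²·m² = kg·m²·s⁻²·A⁻¹.
Each option:
  (1) J·C⁻¹ = N·m·(s·A)⁻¹ = kg·m²·s⁻³·A⁻¹
  (2) V·s = J·C⁻¹·s = kg·m²·s⁻²·A⁻¹  ← same
  (3) kg·m²·s⁻²
  (4) [kg·m²·s⁻³·A⁻²] · [s] = kg·m²·s⁻²·A⁻²
Only (2) matches kg·m²·s⁻²·A⁻¹.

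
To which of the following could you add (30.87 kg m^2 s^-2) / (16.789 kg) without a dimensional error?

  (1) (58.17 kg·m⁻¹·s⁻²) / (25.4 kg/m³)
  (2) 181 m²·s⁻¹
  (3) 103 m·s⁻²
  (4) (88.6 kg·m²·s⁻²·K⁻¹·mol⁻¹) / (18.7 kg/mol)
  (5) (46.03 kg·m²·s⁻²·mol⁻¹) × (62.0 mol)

Reference: [kg·m²·s⁻²] / [kg] = m²·s⁻².
Each option:
  (1) [kg·m⁻¹·s⁻²] / [kg·m⁻³] = m²·s⁻²  ← same
  (2) m²·s⁻¹
  (3) m·s⁻²
  (4) [kg·m²·s⁻²·K⁻¹·mol⁻¹] / [kg·mol⁻¹] = m²·s⁻²·K⁻¹
  (5) [kg·m²·s⁻²·mol⁻¹] · [mol] = kg·m²·s⁻²
Only (1) matches m²·s⁻².

(1)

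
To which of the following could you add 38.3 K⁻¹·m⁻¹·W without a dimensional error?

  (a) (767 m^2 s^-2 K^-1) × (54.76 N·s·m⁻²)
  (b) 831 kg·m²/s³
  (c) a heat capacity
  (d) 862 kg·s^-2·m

Reference: W·m⁻¹·K⁻¹ = J·s⁻¹·m⁻¹·K⁻¹ = kg·m·s⁻³·K⁻¹.
Each option:
  (a) [m²·s⁻²·K⁻¹] · [kg·m⁻¹·s⁻¹] = kg·m·s⁻³·K⁻¹  ← same
  (b) kg·m²·s⁻³
  (c) [heat capacity] = kg·m²·s⁻²·K⁻¹
  (d) kg·m·s⁻²
Only (a) matches kg·m·s⁻³·K⁻¹.

(a)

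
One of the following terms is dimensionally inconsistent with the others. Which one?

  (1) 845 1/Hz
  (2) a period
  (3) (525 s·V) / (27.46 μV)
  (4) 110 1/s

(4)

Dimensions:
  (1) Hz⁻¹ = (s⁻¹)⁻¹ = s
  (2) [period] = s
  (3) [kg·m²·s⁻²·A⁻¹] / [kg·m²·s⁻³·A⁻¹] = s
  (4) s⁻¹
All reduce to s except (4), which is s⁻¹.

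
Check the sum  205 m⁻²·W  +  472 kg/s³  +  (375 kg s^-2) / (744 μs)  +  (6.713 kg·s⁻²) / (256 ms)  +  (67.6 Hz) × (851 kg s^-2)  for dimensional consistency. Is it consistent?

Yes

Reduce each to base SI dimensions:
  205 m⁻²·W:  W·m⁻² = J·s⁻¹·m⁻² = kg·s⁻³
  472 kg/s³:  kg·s⁻³
  (375 kg s^-2) / (744 μs):  [kg·s⁻²] / [s] = kg·s⁻³
  (6.713 kg·s⁻²) / (256 ms):  [kg·s⁻²] / [s] = kg·s⁻³
  (67.6 Hz) × (851 kg s^-2):  [s⁻¹] · [kg·s⁻²] = kg·s⁻³
Every term reduces to kg·s⁻³.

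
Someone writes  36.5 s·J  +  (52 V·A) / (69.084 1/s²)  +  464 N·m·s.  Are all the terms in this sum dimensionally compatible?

Expand each in SI base units:
  36.5 s·J:  J·s = N·m·s = kg·m²·s⁻¹
  (52 V·A) / (69.084 1/s²):  [kg·m²·s⁻³] / [s⁻²] = kg·m²·s⁻¹
  464 N·m·s:  N·m·s = kg·m·s⁻²·m·s = kg·m²·s⁻¹
Every term reduces to kg·m²·s⁻¹.

Yes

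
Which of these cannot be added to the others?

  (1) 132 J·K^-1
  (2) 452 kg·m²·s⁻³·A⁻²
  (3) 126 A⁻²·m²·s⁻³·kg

Dimensions:
  (1) J·K⁻¹ = N·m·K⁻¹ = kg·m²·s⁻²·K⁻¹
  (2) kg·m²·s⁻³·A⁻²
  (3) kg·m²·s⁻³·A⁻²
All reduce to kg·m²·s⁻³·A⁻² except (1), which is kg·m²·s⁻²·K⁻¹.

(1)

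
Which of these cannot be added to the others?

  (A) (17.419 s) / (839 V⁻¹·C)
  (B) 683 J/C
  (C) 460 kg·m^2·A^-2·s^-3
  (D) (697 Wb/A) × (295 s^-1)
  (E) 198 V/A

(B)

In SI base units:
  (A) [s] / [kg⁻¹·m⁻²·s⁴·A²] = kg·m²·s⁻³·A⁻²
  (B) J·C⁻¹ = N·m·(s·A)⁻¹ = kg·m²·s⁻³·A⁻¹
  (C) kg·m²·s⁻³·A⁻²
  (D) [kg·m²·s⁻²·A⁻²] · [s⁻¹] = kg·m²·s⁻³·A⁻²
  (E) V·A⁻¹ = J·C⁻¹·A⁻¹ = kg·m²·s⁻³·A⁻²
All reduce to kg·m²·s⁻³·A⁻² except (B), which is kg·m²·s⁻³·A⁻¹.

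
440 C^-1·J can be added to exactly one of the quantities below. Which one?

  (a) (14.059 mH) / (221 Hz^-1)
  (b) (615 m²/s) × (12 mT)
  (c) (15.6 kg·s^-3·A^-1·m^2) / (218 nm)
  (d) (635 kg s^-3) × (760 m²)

Reference: J·C⁻¹ = N·m·(s·A)⁻¹ = kg·m²·s⁻³·A⁻¹.
Each option:
  (a) [kg·m²·s⁻²·A⁻²] / [s] = kg·m²·s⁻³·A⁻²
  (b) [m²·s⁻¹] · [kg·s⁻²·A⁻¹] = kg·m²·s⁻³·A⁻¹  ← same
  (c) [kg·m²·s⁻³·A⁻¹] / [m] = kg·m·s⁻³·A⁻¹
  (d) [kg·s⁻³] · [m²] = kg·m²·s⁻³
Only (b) matches kg·m²·s⁻³·A⁻¹.

(b)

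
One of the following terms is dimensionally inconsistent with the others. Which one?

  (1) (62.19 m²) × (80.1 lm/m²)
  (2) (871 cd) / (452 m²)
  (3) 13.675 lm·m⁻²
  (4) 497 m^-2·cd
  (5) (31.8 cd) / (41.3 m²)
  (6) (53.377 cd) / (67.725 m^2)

(1)

Dimensions:
  (1) [m²] · [m⁻²·cd] = cd
  (2) [cd] / [m²] = m⁻²·cd
  (3) lm·m⁻² = cd·m⁻² = m⁻²·cd
  (4) cd·m⁻² = m⁻²·cd
  (5) [cd] / [m²] = m⁻²·cd
  (6) [cd] / [m²] = m⁻²·cd
All reduce to m⁻²·cd except (1), which is cd.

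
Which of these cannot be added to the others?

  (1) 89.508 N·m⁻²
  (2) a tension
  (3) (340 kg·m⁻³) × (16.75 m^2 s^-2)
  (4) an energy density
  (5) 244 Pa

Work out the base dimensions of each:
  (1) N·m⁻² = kg·m·s⁻²·m⁻² = kg·m⁻¹·s⁻²
  (2) [tension] = kg·m·s⁻²
  (3) [kg·m⁻³] · [m²·s⁻²] = kg·m⁻¹·s⁻²
  (4) [energy density] = kg·m⁻¹·s⁻²
  (5) Pa = N·m⁻² = kg·m⁻¹·s⁻²
All reduce to kg·m⁻¹·s⁻² except (2), which is kg·m·s⁻².

(2)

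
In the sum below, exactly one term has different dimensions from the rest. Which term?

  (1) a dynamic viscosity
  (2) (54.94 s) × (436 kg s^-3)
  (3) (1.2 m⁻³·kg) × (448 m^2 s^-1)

(2)

Dimensions:
  (1) [dynamic viscosity] = kg·m⁻¹·s⁻¹
  (2) [s] · [kg·s⁻³] = kg·s⁻²
  (3) [kg·m⁻³] · [m²·s⁻¹] = kg·m⁻¹·s⁻¹
All reduce to kg·m⁻¹·s⁻¹ except (2), which is kg·s⁻².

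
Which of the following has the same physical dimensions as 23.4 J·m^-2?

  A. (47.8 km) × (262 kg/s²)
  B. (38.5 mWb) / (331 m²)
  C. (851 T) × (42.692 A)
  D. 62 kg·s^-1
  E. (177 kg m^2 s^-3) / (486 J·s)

C.

Reference: J·m⁻² = N·m·m⁻² = kg·s⁻².
Each option:
  A. [m] · [kg·s⁻²] = kg·m·s⁻²
  B. [kg·m²·s⁻²·A⁻¹] / [m²] = kg·s⁻²·A⁻¹
  C. [kg·s⁻²·A⁻¹] · [A] = kg·s⁻²  ← same
  D. kg·s⁻¹
  E. [kg·m²·s⁻³] / [kg·m²·s⁻¹] = s⁻²
Only C. matches kg·s⁻².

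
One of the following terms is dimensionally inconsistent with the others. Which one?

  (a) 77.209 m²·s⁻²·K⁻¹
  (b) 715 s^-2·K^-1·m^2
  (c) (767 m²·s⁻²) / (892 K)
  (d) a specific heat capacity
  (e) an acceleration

Reduce each to base SI dimensions:
  (a) m²·s⁻²·K⁻¹
  (b) m²·s⁻²·K⁻¹
  (c) [m²·s⁻²] / [K] = m²·s⁻²·K⁻¹
  (d) [specific heat capacity] = m²·s⁻²·K⁻¹
  (e) [acceleration] = m·s⁻²
All reduce to m²·s⁻²·K⁻¹ except (e), which is m·s⁻².

(e)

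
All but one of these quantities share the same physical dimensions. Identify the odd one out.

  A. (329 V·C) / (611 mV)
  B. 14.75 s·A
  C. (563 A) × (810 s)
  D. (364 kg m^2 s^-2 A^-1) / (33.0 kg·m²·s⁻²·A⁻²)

Expand each in SI base units:
  A. [kg·m²·s⁻²] / [kg·m²·s⁻³·A⁻¹] = s·A
  B. A·s = s·A
  C. [A] · [s] = s·A
  D. [kg·m²·s⁻²·A⁻¹] / [kg·m²·s⁻²·A⁻²] = A
All reduce to s·A except D., which is A.

D.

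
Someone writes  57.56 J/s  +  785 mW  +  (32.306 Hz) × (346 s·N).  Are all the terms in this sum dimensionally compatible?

Expand each in SI base units:
  57.56 J/s:  J·s⁻¹ = N·m·s⁻¹ = kg·m²·s⁻³
  785 mW:  W = J·s⁻¹ = kg·m²·s⁻³
  (32.306 Hz) × (346 s·N):  [s⁻¹] · [kg·m·s⁻¹] = kg·m·s⁻²
The terms do not share a single dimension (kg·m²·s⁻³ vs kg·m·s⁻²).

No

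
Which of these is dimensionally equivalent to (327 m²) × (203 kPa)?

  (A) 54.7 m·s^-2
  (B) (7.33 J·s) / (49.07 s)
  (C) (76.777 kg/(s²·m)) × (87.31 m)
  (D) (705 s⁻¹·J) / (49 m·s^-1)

(D)

Reference: [m²] · [kg·m⁻¹·s⁻²] = kg·m·s⁻².
Each option:
  (A) m·s⁻²
  (B) [kg·m²·s⁻¹] / [s] = kg·m²·s⁻²
  (C) [kg·m⁻¹·s⁻²] · [m] = kg·s⁻²
  (D) [kg·m²·s⁻³] / [m·s⁻¹] = kg·m·s⁻²  ← same
Only (D) matches kg·m·s⁻².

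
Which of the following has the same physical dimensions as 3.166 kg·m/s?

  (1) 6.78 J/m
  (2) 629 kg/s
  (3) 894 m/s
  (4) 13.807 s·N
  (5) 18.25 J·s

(4)

Reference: kg·m·s⁻¹.
Each option:
  (1) J·m⁻¹ = N·m·m⁻¹ = kg·m·s⁻²
  (2) kg·s⁻¹
  (3) m·s⁻¹
  (4) N·s = kg·m·s⁻²·s = kg·m·s⁻¹  ← same
  (5) J·s = N·m·s = kg·m²·s⁻¹
Only (4) matches kg·m·s⁻¹.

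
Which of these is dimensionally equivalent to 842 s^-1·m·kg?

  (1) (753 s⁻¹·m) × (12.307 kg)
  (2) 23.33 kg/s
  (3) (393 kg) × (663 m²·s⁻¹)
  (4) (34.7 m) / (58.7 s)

Reference: kg·m·s⁻¹.
Each option:
  (1) [m·s⁻¹] · [kg] = kg·m·s⁻¹  ← same
  (2) kg·s⁻¹
  (3) [kg] · [m²·s⁻¹] = kg·m²·s⁻¹
  (4) [m] / [s] = m·s⁻¹
Only (1) matches kg·m·s⁻¹.

(1)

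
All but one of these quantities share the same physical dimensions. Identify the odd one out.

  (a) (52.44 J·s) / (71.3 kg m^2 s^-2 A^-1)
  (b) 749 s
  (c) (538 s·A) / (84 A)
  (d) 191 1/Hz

Work out the base dimensions of each:
  (a) [kg·m²·s⁻¹] / [kg·m²·s⁻²·A⁻¹] = s·A
  (b) s
  (c) [s·A] / [A] = s
  (d) Hz⁻¹ = (s⁻¹)⁻¹ = s
All reduce to s except (a), which is s·A.

(a)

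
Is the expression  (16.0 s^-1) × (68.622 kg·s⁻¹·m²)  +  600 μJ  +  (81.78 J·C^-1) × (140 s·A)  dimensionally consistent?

Dimensions:
  (16.0 s^-1) × (68.622 kg·s⁻¹·m²):  [s⁻¹] · [kg·m²·s⁻¹] = kg·m²·s⁻²
  600 μJ:  J = N·m = kg·m²·s⁻²
  (81.78 J·C^-1) × (140 s·A):  [kg·m²·s⁻³·A⁻¹] · [s·A] = kg·m²·s⁻²
Every term reduces to kg·m²·s⁻².

Yes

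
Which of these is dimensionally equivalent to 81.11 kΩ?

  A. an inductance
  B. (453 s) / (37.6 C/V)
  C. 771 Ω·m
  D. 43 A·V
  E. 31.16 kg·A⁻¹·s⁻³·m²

Reference: Ω = V·A⁻¹ = kg·m²·s⁻³·A⁻².
Each option:
  A. [inductance] = kg·m²·s⁻²·A⁻²
  B. [s] / [kg⁻¹·m⁻²·s⁴·A²] = kg·m²·s⁻³·A⁻²  ← same
  C. Ω·m = V·A⁻¹·m = kg·m³·s⁻³·A⁻²
  D. V·A = J·C⁻¹·A = kg·m²·s⁻³
  E. kg·m²·s⁻³·A⁻¹
Only B. matches kg·m²·s⁻³·A⁻².

B.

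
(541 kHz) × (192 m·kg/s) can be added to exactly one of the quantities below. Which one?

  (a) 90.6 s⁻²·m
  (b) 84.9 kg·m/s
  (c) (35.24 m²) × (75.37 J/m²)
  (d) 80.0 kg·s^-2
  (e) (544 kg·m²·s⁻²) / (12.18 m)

Reference: [s⁻¹] · [kg·m·s⁻¹] = kg·m·s⁻².
Each option:
  (a) m·s⁻²
  (b) kg·m·s⁻¹
  (c) [m²] · [kg·s⁻²] = kg·m²·s⁻²
  (d) kg·s⁻²
  (e) [kg·m²·s⁻²] / [m] = kg·m·s⁻²  ← same
Only (e) matches kg·m·s⁻².

(e)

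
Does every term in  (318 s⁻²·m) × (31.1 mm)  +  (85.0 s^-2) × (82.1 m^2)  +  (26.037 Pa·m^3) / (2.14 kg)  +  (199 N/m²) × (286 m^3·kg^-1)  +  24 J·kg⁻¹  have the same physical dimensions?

Yes

Expand each in SI base units:
  (318 s⁻²·m) × (31.1 mm):  [m·s⁻²] · [m] = m²·s⁻²
  (85.0 s^-2) × (82.1 m^2):  [s⁻²] · [m²] = m²·s⁻²
  (26.037 Pa·m^3) / (2.14 kg):  [kg·m²·s⁻²] / [kg] = m²·s⁻²
  (199 N/m²) × (286 m^3·kg^-1):  [kg·m⁻¹·s⁻²] · [kg⁻¹·m³] = m²·s⁻²
  24 J·kg⁻¹:  J·kg⁻¹ = N·m·kg⁻¹ = m²·s⁻²
Every term reduces to m²·s⁻².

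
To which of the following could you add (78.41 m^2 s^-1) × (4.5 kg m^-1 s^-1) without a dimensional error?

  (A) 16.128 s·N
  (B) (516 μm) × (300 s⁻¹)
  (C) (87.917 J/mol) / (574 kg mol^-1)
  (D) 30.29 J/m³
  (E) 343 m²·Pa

(E)

Reference: [m²·s⁻¹] · [kg·m⁻¹·s⁻¹] = kg·m·s⁻².
Each option:
  (A) N·s = kg·m·s⁻²·s = kg·m·s⁻¹
  (B) [m] · [s⁻¹] = m·s⁻¹
  (C) [kg·m²·s⁻²·mol⁻¹] / [kg·mol⁻¹] = m²·s⁻²
  (D) J·m⁻³ = N·m·m⁻³ = kg·m⁻¹·s⁻²
  (E) Pa·m² = N·m⁻²·m² = kg·m·s⁻²  ← same
Only (E) matches kg·m·s⁻².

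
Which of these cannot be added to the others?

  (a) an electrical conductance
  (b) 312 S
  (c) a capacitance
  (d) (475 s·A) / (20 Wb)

Reduce each to base SI dimensions:
  (a) [electrical conductance] = kg⁻¹·m⁻²·s³·A²
  (b) S = Ω⁻¹ = kg⁻¹·m⁻²·s³·A²
  (c) [capacitance] = kg⁻¹·m⁻²·s⁴·A²
  (d) [s·A] / [kg·m²·s⁻²·A⁻¹] = kg⁻¹·m⁻²·s³·A²
All reduce to kg⁻¹·m⁻²·s³·A² except (c), which is kg⁻¹·m⁻²·s⁴·A².

(c)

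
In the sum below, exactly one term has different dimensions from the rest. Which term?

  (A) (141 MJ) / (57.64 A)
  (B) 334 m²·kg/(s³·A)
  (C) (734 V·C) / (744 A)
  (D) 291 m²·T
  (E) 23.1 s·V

Expand each in SI base units:
  (A) [kg·m²·s⁻²] / [A] = kg·m²·s⁻²·A⁻¹
  (B) kg·m²·s⁻³·A⁻¹
  (C) [kg·m²·s⁻²] / [A] = kg·m²·s⁻²·A⁻¹
  (D) T·m² = Wb·m⁻²·m² = kg·m²·s⁻²·A⁻¹
  (E) V·s = J·C⁻¹·s = kg·m²·s⁻²·A⁻¹
All reduce to kg·m²·s⁻²·A⁻¹ except (B), which is kg·m²·s⁻³·A⁻¹.

(B)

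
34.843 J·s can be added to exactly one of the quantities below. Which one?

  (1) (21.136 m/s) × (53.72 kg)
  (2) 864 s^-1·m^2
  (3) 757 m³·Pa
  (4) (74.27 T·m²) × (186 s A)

(4)

Reference: J·s = N·m·s = kg·m²·s⁻¹.
Each option:
  (1) [m·s⁻¹] · [kg] = kg·m·s⁻¹
  (2) m²·s⁻¹
  (3) Pa·m³ = N·m⁻²·m³ = kg·m²·s⁻²
  (4) [kg·m²·s⁻²·A⁻¹] · [s·A] = kg·m²·s⁻¹  ← same
Only (4) matches kg·m²·s⁻¹.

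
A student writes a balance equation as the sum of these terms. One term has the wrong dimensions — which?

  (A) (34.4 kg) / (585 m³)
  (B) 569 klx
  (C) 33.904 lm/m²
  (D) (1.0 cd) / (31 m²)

Work out the base dimensions of each:
  (A) [kg] / [m³] = kg·m⁻³
  (B) lx = lm·m⁻² = m⁻²·cd
  (C) lm·m⁻² = cd·m⁻² = m⁻²·cd
  (D) [cd] / [m²] = m⁻²·cd
All reduce to m⁻²·cd except (A), which is kg·m⁻³.

(A)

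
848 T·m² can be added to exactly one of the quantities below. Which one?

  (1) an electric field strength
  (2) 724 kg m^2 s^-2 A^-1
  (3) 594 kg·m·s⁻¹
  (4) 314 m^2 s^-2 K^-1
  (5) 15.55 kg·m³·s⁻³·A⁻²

(2)

Reference: T·m² = Wb·m⁻²·m² = kg·m²·s⁻²·A⁻¹.
Each option:
  (1) [electric field strength] = kg·m·s⁻³·A⁻¹
  (2) kg·m²·s⁻²·A⁻¹  ← same
  (3) kg·m·s⁻¹
  (4) m²·s⁻²·K⁻¹
  (5) kg·m³·s⁻³·A⁻²
Only (2) matches kg·m²·s⁻²·A⁻¹.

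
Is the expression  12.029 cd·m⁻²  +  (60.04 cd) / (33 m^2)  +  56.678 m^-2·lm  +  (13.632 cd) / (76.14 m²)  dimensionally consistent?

Yes

In SI base units:
  12.029 cd·m⁻²:  cd·m⁻² = m⁻²·cd
  (60.04 cd) / (33 m^2):  [cd] / [m²] = m⁻²·cd
  56.678 m^-2·lm:  lm·m⁻² = cd·m⁻² = m⁻²·cd
  (13.632 cd) / (76.14 m²):  [cd] / [m²] = m⁻²·cd
Every term reduces to m⁻²·cd.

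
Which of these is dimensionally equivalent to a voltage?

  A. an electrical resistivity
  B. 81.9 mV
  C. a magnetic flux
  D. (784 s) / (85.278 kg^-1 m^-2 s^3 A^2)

Reference: [voltage] = kg·m²·s⁻³·A⁻¹.
Each option:
  A. [electrical resistivity] = kg·m³·s⁻³·A⁻²
  B. V = J·C⁻¹ = kg·m²·s⁻³·A⁻¹  ← same
  C. [magnetic flux] = kg·m²·s⁻²·A⁻¹
  D. [s] / [kg⁻¹·m⁻²·s³·A²] = kg·m²·s⁻²·A⁻²
Only B. matches kg·m²·s⁻³·A⁻¹.

B.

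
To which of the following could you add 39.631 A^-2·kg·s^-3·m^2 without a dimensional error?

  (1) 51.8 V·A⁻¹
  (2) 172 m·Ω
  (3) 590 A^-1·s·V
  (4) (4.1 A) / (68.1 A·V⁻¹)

Reference: kg·m²·s⁻³·A⁻².
Each option:
  (1) V·A⁻¹ = J·C⁻¹·A⁻¹ = kg·m²·s⁻³·A⁻²  ← same
  (2) Ω·m = V·A⁻¹·m = kg·m³·s⁻³·A⁻²
  (3) V·s·A⁻¹ = J·C⁻¹·s·A⁻¹ = kg·m²·s⁻²·A⁻²
  (4) [A] / [kg⁻¹·m⁻²·s³·A²] = kg·m²·s⁻³·A⁻¹
Only (1) matches kg·m²·s⁻³·A⁻².

(1)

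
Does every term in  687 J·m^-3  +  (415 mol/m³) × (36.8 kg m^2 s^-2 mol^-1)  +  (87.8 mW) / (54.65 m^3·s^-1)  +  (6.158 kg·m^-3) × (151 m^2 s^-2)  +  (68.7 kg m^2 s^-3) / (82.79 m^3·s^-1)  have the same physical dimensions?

Expand each in SI base units:
  687 J·m^-3:  J·m⁻³ = N·m·m⁻³ = kg·m⁻¹·s⁻²
  (415 mol/m³) × (36.8 kg m^2 s^-2 mol^-1):  [m⁻³·mol] · [kg·m²·s⁻²·mol⁻¹] = kg·m⁻¹·s⁻²
  (87.8 mW) / (54.65 m^3·s^-1):  [kg·m²·s⁻³] / [m³·s⁻¹] = kg·m⁻¹·s⁻²
  (6.158 kg·m^-3) × (151 m^2 s^-2):  [kg·m⁻³] · [m²·s⁻²] = kg·m⁻¹·s⁻²
  (68.7 kg m^2 s^-3) / (82.79 m^3·s^-1):  [kg·m²·s⁻³] / [m³·s⁻¹] = kg·m⁻¹·s⁻²
Every term reduces to kg·m⁻¹·s⁻².

Yes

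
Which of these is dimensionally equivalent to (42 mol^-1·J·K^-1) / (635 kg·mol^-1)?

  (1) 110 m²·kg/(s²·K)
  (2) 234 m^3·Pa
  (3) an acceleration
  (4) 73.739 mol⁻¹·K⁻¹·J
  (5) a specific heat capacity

Reference: [kg·m²·s⁻²·K⁻¹·mol⁻¹] / [kg·mol⁻¹] = m²·s⁻²·K⁻¹.
Each option:
  (1) kg·m²·s⁻²·K⁻¹
  (2) Pa·m³ = N·m⁻²·m³ = kg·m²·s⁻²
  (3) [acceleration] = m·s⁻²
  (4) J·mol⁻¹·K⁻¹ = N·m·mol⁻¹·K⁻¹ = kg·m²·s⁻²·K⁻¹·mol⁻¹
  (5) [specific heat capacity] = m²·s⁻²·K⁻¹  ← same
Only (5) matches m²·s⁻²·K⁻¹.

(5)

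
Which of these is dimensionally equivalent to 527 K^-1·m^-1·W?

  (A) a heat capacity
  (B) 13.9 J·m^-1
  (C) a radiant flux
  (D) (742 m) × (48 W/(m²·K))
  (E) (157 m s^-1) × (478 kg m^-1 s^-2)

Reference: W·m⁻¹·K⁻¹ = J·s⁻¹·m⁻¹·K⁻¹ = kg·m·s⁻³·K⁻¹.
Each option:
  (A) [heat capacity] = kg·m²·s⁻²·K⁻¹
  (B) J·m⁻¹ = N·m·m⁻¹ = kg·m·s⁻²
  (C) [radiant flux] = kg·m²·s⁻³
  (D) [m] · [kg·s⁻³·K⁻¹] = kg·m·s⁻³·K⁻¹  ← same
  (E) [m·s⁻¹] · [kg·m⁻¹·s⁻²] = kg·s⁻³
Only (D) matches kg·m·s⁻³·K⁻¹.

(D)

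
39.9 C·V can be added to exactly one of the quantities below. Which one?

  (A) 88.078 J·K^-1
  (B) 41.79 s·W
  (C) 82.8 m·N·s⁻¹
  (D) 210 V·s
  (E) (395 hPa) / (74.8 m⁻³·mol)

(B)

Reference: C·V = s·A·J·C⁻¹ = kg·m²·s⁻².
Each option:
  (A) J·K⁻¹ = N·m·K⁻¹ = kg·m²·s⁻²·K⁻¹
  (B) W·s = J·s⁻¹·s = kg·m²·s⁻²  ← same
  (C) N·m·s⁻¹ = kg·m·s⁻²·m·s⁻¹ = kg·m²·s⁻³
  (D) V·s = J·C⁻¹·s = kg·m²·s⁻²·A⁻¹
  (E) [kg·m⁻¹·s⁻²] / [m⁻³·mol] = kg·m²·s⁻²·mol⁻¹
Only (B) matches kg·m²·s⁻².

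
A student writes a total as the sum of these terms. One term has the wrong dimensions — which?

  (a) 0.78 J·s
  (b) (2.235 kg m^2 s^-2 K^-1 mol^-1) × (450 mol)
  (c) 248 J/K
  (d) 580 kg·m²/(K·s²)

(a)

Expand each in SI base units:
  (a) J·s = N·m·s = kg·m²·s⁻¹
  (b) [kg·m²·s⁻²·K⁻¹·mol⁻¹] · [mol] = kg·m²·s⁻²·K⁻¹
  (c) J·K⁻¹ = N·m·K⁻¹ = kg·m²·s⁻²·K⁻¹
  (d) kg·m²·s⁻²·K⁻¹
All reduce to kg·m²·s⁻²·K⁻¹ except (a), which is kg·m²·s⁻¹.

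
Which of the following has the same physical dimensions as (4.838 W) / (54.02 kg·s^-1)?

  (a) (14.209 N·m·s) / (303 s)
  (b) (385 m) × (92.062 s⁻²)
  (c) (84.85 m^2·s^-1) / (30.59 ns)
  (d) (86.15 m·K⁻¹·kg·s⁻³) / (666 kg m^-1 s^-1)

(c)

Reference: [kg·m²·s⁻³] / [kg·s⁻¹] = m²·s⁻².
Each option:
  (a) [kg·m²·s⁻¹] / [s] = kg·m²·s⁻²
  (b) [m] · [s⁻²] = m·s⁻²
  (c) [m²·s⁻¹] / [s] = m²·s⁻²  ← same
  (d) [kg·m·s⁻³·K⁻¹] / [kg·m⁻¹·s⁻¹] = m²·s⁻²·K⁻¹
Only (c) matches m²·s⁻².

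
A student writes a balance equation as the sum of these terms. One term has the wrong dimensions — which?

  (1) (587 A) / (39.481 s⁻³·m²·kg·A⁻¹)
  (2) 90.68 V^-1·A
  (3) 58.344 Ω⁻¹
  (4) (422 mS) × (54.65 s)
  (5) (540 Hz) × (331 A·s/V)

(4)

In SI base units:
  (1) [A] / [kg·m²·s⁻³·A⁻¹] = kg⁻¹·m⁻²·s³·A²
  (2) A·V⁻¹ = A·(J·C⁻¹)⁻¹ = kg⁻¹·m⁻²·s³·A²
  (3) Ω⁻¹ = (V·A⁻¹)⁻¹ = kg⁻¹·m⁻²·s³·A²
  (4) [kg⁻¹·m⁻²·s³·A²] · [s] = kg⁻¹·m⁻²·s⁴·A²
  (5) [s⁻¹] · [kg⁻¹·m⁻²·s⁴·A²] = kg⁻¹·m⁻²·s³·A²
All reduce to kg⁻¹·m⁻²·s³·A² except (4), which is kg⁻¹·m⁻²·s⁴·A².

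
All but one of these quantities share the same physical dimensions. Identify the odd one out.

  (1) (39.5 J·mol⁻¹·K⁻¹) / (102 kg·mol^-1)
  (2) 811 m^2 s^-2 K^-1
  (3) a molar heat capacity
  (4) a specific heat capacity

(3)

Expand each in SI base units:
  (1) [kg·m²·s⁻²·K⁻¹·mol⁻¹] / [kg·mol⁻¹] = m²·s⁻²·K⁻¹
  (2) m²·s⁻²·K⁻¹
  (3) [molar heat capacity] = kg·m²·s⁻²·K⁻¹·mol⁻¹
  (4) [specific heat capacity] = m²·s⁻²·K⁻¹
All reduce to m²·s⁻²·K⁻¹ except (3), which is kg·m²·s⁻²·K⁻¹·mol⁻¹.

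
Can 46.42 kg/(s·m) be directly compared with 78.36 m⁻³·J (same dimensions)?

Dimensions:
  46.42 kg/(s·m):  kg·m⁻¹·s⁻¹
  78.36 m⁻³·J:  J·m⁻³ = N·m·m⁻³ = kg·m⁻¹·s⁻²
kg·m⁻¹·s⁻¹ ≠ kg·m⁻¹·s⁻², so they cannot be added.

No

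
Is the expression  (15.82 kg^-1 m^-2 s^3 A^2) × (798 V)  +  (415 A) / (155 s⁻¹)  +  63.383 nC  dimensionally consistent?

Reduce each to base SI dimensions:
  (15.82 kg^-1 m^-2 s^3 A^2) × (798 V):  [kg⁻¹·m⁻²·s³·A²] · [kg·m²·s⁻³·A⁻¹] = A
  (415 A) / (155 s⁻¹):  [A] / [s⁻¹] = s·A
  63.383 nC:  C = s·A
The terms do not share a single dimension (A vs s·A).

No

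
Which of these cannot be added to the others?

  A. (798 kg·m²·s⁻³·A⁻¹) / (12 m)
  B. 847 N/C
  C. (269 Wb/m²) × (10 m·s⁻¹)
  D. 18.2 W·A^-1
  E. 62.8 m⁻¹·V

D.

Expand each in SI base units:
  A. [kg·m²·s⁻³·A⁻¹] / [m] = kg·m·s⁻³·A⁻¹
  B. N·C⁻¹ = kg·m·s⁻²·(s·A)⁻¹ = kg·m·s⁻³·A⁻¹
  C. [kg·s⁻²·A⁻¹] · [m·s⁻¹] = kg·m·s⁻³·A⁻¹
  D. W·A⁻¹ = J·s⁻¹·A⁻¹ = kg·m²·s⁻³·A⁻¹
  E. V·m⁻¹ = J·C⁻¹·m⁻¹ = kg·m·s⁻³·A⁻¹
All reduce to kg·m·s⁻³·A⁻¹ except D., which is kg·m²·s⁻³·A⁻¹.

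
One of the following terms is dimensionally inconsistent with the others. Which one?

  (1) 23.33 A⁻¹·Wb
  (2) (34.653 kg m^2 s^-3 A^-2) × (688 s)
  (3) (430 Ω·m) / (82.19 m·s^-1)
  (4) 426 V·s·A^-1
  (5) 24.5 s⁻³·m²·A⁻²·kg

(5)

Expand each in SI base units:
  (1) Wb·A⁻¹ = V·s·A⁻¹ = kg·m²·s⁻²·A⁻²
  (2) [kg·m²·s⁻³·A⁻²] · [s] = kg·m²·s⁻²·A⁻²
  (3) [kg·m³·s⁻³·A⁻²] / [m·s⁻¹] = kg·m²·s⁻²·A⁻²
  (4) V·s·A⁻¹ = J·C⁻¹·s·A⁻¹ = kg·m²·s⁻²·A⁻²
  (5) kg·m²·s⁻³·A⁻²
All reduce to kg·m²·s⁻²·A⁻² except (5), which is kg·m²·s⁻³·A⁻².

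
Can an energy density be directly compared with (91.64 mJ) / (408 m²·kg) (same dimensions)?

No

Dimensions:
  an energy density:  [energy density] = kg·m⁻¹·s⁻²
  (91.64 mJ) / (408 m²·kg):  [kg·m²·s⁻²] / [kg·m²] = s⁻²
kg·m⁻¹·s⁻² ≠ s⁻², so they cannot be added.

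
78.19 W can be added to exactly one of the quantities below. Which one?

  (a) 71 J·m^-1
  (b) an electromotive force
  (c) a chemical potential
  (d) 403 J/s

(d)

Reference: W = J·s⁻¹ = kg·m²·s⁻³.
Each option:
  (a) J·m⁻¹ = N·m·m⁻¹ = kg·m·s⁻²
  (b) [electromotive force] = kg·m²·s⁻³·A⁻¹
  (c) [chemical potential] = kg·m²·s⁻²·mol⁻¹
  (d) J·s⁻¹ = N·m·s⁻¹ = kg·m²·s⁻³  ← same
Only (d) matches kg·m²·s⁻³.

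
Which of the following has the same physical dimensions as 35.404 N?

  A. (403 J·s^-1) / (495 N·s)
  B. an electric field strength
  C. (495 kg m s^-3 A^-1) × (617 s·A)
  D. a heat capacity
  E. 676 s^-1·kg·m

Reference: N = kg·m·s⁻².
Each option:
  A. [kg·m²·s⁻³] / [kg·m·s⁻¹] = m·s⁻²
  B. [electric field strength] = kg·m·s⁻³·A⁻¹
  C. [kg·m·s⁻³·A⁻¹] · [s·A] = kg·m·s⁻²  ← same
  D. [heat capacity] = kg·m²·s⁻²·K⁻¹
  E. kg·m·s⁻¹
Only C. matches kg·m·s⁻².

C.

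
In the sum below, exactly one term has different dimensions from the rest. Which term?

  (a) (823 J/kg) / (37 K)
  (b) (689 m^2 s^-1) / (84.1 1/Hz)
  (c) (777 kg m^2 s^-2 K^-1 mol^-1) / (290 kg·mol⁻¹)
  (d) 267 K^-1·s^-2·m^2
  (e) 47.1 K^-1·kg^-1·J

Expand each in SI base units:
  (a) [m²·s⁻²] / [K] = m²·s⁻²·K⁻¹
  (b) [m²·s⁻¹] / [s] = m²·s⁻²
  (c) [kg·m²·s⁻²·K⁻¹·mol⁻¹] / [kg·mol⁻¹] = m²·s⁻²·K⁻¹
  (d) m²·s⁻²·K⁻¹
  (e) J·kg⁻¹·K⁻¹ = N·m·kg⁻¹·K⁻¹ = m²·s⁻²·K⁻¹
All reduce to m²·s⁻²·K⁻¹ except (b), which is m²·s⁻².

(b)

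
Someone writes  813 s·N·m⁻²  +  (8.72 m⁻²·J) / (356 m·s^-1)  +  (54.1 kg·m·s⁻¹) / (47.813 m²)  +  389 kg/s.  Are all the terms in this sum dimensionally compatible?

No

Work out the base dimensions of each:
  813 s·N·m⁻²:  N·s·m⁻² = kg·m·s⁻²·s·m⁻² = kg·m⁻¹·s⁻¹
  (8.72 m⁻²·J) / (356 m·s^-1):  [kg·s⁻²] / [m·s⁻¹] = kg·m⁻¹·s⁻¹
  (54.1 kg·m·s⁻¹) / (47.813 m²):  [kg·m·s⁻¹] / [m²] = kg·m⁻¹·s⁻¹
  389 kg/s:  kg·s⁻¹
The terms do not share a single dimension (kg·m⁻¹·s⁻¹ vs kg·s⁻¹).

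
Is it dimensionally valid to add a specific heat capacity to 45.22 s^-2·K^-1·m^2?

Reduce each to base SI dimensions:
  a specific heat capacity:  [specific heat capacity] = m²·s⁻²·K⁻¹
  45.22 s^-2·K^-1·m^2:  m²·s⁻²·K⁻¹
Both are m²·s⁻²·K⁻¹, so they have the same dimensions and can be added.

Yes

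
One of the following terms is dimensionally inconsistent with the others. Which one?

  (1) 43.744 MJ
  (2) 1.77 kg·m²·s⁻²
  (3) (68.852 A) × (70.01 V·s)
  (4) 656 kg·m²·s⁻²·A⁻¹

In SI base units:
  (1) J = N·m = kg·m²·s⁻²
  (2) kg·m²·s⁻²
  (3) [A] · [kg·m²·s⁻²·A⁻¹] = kg·m²·s⁻²
  (4) kg·m²·s⁻²·A⁻¹
All reduce to kg·m²·s⁻² except (4), which is kg·m²·s⁻²·A⁻¹.

(4)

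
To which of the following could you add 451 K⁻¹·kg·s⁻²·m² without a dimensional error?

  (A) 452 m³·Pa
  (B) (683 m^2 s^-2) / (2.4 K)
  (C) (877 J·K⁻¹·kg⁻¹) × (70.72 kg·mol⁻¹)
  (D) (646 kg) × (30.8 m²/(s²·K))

Reference: kg·m²·s⁻²·K⁻¹.
Each option:
  (A) Pa·m³ = N·m⁻²·m³ = kg·m²·s⁻²
  (B) [m²·s⁻²] / [K] = m²·s⁻²·K⁻¹
  (C) [m²·s⁻²·K⁻¹] · [kg·mol⁻¹] = kg·m²·s⁻²·K⁻¹·mol⁻¹
  (D) [kg] · [m²·s⁻²·K⁻¹] = kg·m²·s⁻²·K⁻¹  ← same
Only (D) matches kg·m²·s⁻²·K⁻¹.

(D)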